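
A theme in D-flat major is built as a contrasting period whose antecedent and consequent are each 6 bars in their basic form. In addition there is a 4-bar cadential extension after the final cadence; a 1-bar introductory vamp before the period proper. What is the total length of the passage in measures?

17 measures

Basic contrasting period: 6 + 6 = 12 bars.
12 (basic form) + 4 (cadential extension) + 1 (introduction) = 17.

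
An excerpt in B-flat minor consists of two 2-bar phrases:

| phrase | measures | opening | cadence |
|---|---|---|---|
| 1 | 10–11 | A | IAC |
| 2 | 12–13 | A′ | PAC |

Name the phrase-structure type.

Phrase 1 ends with an imperfect authentic cadence (weaker) and phrase 2 with a perfect authentic cadence (stronger): antecedent + consequent = a period.
The two phrases open with the same material (A / A′), so the period is parallel.

parallel period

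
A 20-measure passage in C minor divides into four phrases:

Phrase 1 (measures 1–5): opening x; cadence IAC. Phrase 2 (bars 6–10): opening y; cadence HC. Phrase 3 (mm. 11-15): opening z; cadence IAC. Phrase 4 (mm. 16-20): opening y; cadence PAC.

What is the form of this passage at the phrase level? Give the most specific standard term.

Four phrases in two halves: the first half (measures 1–10) ends with a half cadence, the second (bars 11-20) with a perfect authentic cadence — a large antecedent–consequent pair, i.e. a double period.
Phrase 3 begins with different material from phrase 1, making it contrasting.

contrasting double period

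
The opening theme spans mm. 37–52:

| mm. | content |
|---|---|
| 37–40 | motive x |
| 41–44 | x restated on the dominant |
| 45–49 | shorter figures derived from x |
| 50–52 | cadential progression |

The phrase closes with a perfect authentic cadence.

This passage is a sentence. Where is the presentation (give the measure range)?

measures 37–44

The presentation of a sentence is the basic idea (measures 37-40) plus its repetition (measures 41-44); the presentation is therefore mm. 37–44.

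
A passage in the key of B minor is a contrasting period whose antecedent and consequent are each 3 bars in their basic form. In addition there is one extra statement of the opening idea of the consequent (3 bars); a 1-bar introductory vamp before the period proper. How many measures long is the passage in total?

Basic contrasting period: 3 + 3 = 6 bars.
6 (basic form) + 3 (extra statement) + 1 (introduction) = 10.

10 measures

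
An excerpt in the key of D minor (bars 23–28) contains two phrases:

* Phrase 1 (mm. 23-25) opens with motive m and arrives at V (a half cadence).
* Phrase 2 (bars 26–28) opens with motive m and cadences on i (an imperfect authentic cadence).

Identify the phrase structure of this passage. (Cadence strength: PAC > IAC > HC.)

parallel period

Phrase 1 ends with a half cadence (weaker) and phrase 2 with an imperfect authentic cadence (stronger): antecedent + consequent = a period.
The two phrases open with the same material (m / m), so the period is parallel.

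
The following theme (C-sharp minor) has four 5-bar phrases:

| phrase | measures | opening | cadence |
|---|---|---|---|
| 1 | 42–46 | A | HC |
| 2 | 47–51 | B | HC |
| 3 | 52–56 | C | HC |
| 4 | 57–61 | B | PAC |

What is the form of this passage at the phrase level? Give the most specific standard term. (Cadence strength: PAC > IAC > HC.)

contrasting double period

Four phrases in two halves: the first half (bars 42-51) ends with a half cadence, the second (measures 52–61) with a perfect authentic cadence — a large antecedent–consequent pair, i.e. a double period.
Phrase 3 begins with different material from phrase 1, making it contrasting.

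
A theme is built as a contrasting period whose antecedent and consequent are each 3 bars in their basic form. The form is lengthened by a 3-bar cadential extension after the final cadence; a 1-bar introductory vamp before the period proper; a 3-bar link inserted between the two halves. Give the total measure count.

Basic contrasting period: 3 + 3 = 6 bars.
6 (basic form) + 3 (cadential extension) + 1 (introduction) + 3 (link) = 13.

13 measures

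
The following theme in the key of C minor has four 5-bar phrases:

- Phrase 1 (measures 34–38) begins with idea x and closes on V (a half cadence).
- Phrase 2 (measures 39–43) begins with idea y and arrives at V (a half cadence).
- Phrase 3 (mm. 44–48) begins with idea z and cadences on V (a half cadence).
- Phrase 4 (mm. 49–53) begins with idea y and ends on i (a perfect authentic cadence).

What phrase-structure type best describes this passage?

Four phrases in two halves: the first half (bars 34-43) ends with a half cadence, the second (mm. 44-53) with a perfect authentic cadence — a large antecedent–consequent pair, i.e. a double period.
Phrase 3 begins with different material from phrase 1, making it contrasting.

contrasting double period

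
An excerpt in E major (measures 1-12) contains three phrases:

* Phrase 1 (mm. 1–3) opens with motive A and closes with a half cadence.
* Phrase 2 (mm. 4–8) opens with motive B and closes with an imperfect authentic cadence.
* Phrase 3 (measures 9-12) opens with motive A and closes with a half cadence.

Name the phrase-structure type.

The final phrase closes with a half cadence, which is not stronger than the preceding imperfect authentic cadence; the 3 phrases lack an overall antecedent–consequent design and so form a phrase group.

phrase group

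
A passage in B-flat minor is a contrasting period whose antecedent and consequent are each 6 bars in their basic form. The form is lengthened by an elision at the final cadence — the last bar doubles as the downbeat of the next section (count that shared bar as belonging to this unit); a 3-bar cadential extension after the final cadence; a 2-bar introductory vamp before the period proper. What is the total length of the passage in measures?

Basic contrasting period: 6 + 6 = 12 bars.
12 (basic form) + 3 (cadential extension) + 2 (introduction) = 17.
The elision shares a bar with the next section but does not change this unit's count.

17 measures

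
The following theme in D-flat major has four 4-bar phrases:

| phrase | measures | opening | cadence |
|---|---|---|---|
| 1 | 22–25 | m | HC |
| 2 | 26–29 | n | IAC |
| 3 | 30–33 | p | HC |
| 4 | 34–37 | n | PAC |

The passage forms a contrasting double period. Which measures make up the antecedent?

In a double period the first pair of phrases (ending imperfect authentic cadence) is the large antecedent and the second pair (ending perfect authentic cadence) is the large consequent; the antecedent is measures 22–29.

measures 22–29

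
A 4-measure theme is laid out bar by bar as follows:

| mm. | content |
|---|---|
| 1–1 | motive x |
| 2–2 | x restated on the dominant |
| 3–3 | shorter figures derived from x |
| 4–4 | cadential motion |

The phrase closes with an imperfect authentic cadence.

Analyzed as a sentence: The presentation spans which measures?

measures 1–2

The presentation of a sentence is the basic idea (bar 1) plus its repetition (m. 2); the presentation is therefore bars 1–2.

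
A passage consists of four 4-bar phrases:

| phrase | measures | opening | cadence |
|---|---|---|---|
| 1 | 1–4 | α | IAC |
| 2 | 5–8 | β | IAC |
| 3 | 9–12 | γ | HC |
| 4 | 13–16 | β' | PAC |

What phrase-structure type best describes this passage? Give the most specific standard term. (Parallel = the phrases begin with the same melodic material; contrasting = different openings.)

Four phrases in two halves: the first half (mm. 1-8) ends with an imperfect authentic cadence, the second (mm. 9–16) with a perfect authentic cadence — a large antecedent–consequent pair, i.e. a double period.
Phrase 3 begins with different material from phrase 1, making it contrasting.

contrasting double period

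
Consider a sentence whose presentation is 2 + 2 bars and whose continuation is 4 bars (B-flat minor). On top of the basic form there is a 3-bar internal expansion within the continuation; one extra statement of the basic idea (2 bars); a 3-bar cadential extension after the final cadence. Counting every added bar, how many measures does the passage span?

16 measures

Basic sentence: 2 + 2 + 4 = 8 bars.
8 (basic form) + 3 (internal expansion) + 2 (extra statement) + 3 (cadential extension) = 16.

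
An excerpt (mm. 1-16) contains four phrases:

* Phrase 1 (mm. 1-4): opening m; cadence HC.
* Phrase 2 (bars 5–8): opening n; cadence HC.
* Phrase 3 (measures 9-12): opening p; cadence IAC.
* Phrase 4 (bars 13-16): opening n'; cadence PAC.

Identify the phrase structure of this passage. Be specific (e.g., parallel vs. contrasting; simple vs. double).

Four phrases in two halves: the first half (mm. 1–8) ends with a half cadence, the second (mm. 9-16) with a perfect authentic cadence — a large antecedent–consequent pair, i.e. a double period.
Phrase 3 begins with different material from phrase 1, making it contrasting.

contrasting double period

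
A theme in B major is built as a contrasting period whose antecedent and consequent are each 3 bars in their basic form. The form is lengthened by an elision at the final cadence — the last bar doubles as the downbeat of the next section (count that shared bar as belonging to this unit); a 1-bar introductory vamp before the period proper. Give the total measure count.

Basic contrasting period: 3 + 3 = 6 bars.
6 (basic form) + 1 (introduction) = 7.
The elision shares a bar with the next section but does not change this unit's count.

7 measures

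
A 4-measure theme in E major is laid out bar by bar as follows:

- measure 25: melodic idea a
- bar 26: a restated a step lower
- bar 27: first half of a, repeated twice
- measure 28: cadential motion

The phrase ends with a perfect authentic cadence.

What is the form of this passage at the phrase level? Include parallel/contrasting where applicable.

sentence

Basic idea (measure 25) + its repetition (measure 26) form the presentation; fragmentation and cadence (bars 27-28) form the continuation — the 4-bar whole is a sentence.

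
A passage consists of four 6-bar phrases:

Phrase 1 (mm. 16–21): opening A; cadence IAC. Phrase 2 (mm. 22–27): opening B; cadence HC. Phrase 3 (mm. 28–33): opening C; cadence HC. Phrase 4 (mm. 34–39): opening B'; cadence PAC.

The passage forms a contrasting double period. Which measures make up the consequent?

measures 28–39

In a double period the first pair of phrases (ending half cadence) is the large antecedent and the second pair (ending perfect authentic cadence) is the large consequent; the consequent is measures 28–39.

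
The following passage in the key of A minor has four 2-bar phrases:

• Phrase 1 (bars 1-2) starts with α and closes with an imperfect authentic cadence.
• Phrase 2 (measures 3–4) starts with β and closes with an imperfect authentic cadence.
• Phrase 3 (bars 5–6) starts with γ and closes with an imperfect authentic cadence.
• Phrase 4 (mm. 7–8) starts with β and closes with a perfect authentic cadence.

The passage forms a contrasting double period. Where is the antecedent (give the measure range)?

measures 1–4

In a double period the four phrases pair into a large antecedent (phrases 1–2, ending imperfect authentic cadence) and a large consequent (phrases 3–4, ending perfect authentic cadence). The antecedent spans bars 1–4.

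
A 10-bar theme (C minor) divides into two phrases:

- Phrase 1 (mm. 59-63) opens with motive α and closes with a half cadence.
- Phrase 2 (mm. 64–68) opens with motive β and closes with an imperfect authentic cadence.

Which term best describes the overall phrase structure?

contrasting period

Phrase 1 ends with a half cadence (weaker) and phrase 2 with an imperfect authentic cadence (stronger): antecedent + consequent = a period.
The two phrases open with different material (α / β), so the period is contrasting.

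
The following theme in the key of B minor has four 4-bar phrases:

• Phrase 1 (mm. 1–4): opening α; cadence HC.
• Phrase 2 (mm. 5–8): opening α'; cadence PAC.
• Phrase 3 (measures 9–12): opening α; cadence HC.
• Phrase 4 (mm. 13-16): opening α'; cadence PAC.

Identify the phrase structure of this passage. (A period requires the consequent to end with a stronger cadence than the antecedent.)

repeated period

The cadence pattern HC–PAC–HC–PAC is weak–strong twice, and phrases 3–4 restate phrases 1–2: a period heard twice, not a double period (which would end weakly at phrase 2).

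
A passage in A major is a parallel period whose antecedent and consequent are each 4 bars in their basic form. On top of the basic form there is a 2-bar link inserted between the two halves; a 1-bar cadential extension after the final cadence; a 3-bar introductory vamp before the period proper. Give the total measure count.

Basic parallel period: 4 + 4 = 8 bars.
8 (basic form) + 2 (link) + 1 (cadential extension) + 3 (introduction) = 14.

14 measures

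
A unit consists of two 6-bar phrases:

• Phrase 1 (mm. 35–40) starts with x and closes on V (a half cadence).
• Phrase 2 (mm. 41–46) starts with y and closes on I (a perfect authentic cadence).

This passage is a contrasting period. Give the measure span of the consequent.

The antecedent is the phrase ending with the weaker cadence (half cadence, phrase 1) and the consequent the one ending more conclusively (perfect authentic cadence, phrase 2); the consequent is mm. 41–46.

measures 41–46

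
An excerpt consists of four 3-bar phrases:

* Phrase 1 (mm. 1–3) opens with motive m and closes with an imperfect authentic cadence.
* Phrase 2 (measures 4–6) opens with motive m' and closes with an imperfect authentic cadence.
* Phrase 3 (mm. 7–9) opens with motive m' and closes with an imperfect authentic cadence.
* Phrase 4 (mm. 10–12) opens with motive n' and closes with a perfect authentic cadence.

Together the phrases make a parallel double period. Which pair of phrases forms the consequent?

phrases 3 and 4

In a double period the first pair of phrases (ending imperfect authentic cadence) is the large antecedent and the second pair (ending perfect authentic cadence) is the large consequent; the consequent is phrases 3 and 4.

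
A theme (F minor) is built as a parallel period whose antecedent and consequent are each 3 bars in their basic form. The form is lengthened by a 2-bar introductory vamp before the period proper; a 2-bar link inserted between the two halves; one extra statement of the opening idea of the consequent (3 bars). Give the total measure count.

Basic parallel period: 3 + 3 = 6 bars.
6 (basic form) + 2 (introduction) + 2 (link) + 3 (extra statement) = 13.

13 measures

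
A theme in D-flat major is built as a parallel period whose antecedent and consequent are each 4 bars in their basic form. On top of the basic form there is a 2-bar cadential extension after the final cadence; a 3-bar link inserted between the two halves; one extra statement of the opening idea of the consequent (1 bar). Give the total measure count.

14 measures

Basic parallel period: 4 + 4 = 8 bars.
8 (basic form) + 2 (cadential extension) + 3 (link) + 1 (extra statement) = 14.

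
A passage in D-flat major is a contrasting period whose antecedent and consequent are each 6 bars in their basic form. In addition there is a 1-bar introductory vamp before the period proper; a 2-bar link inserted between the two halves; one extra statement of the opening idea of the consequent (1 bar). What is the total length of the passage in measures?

Basic contrasting period: 6 + 6 = 12 bars.
12 (basic form) + 1 (introduction) + 2 (link) + 1 (extra statement) = 16.

16 measures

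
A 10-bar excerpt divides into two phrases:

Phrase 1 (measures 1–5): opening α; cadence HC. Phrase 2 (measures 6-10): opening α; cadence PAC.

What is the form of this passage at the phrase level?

Phrase 1 ends with a half cadence (weaker) and phrase 2 with a perfect authentic cadence (stronger): antecedent + consequent = a period.
The two phrases open with the same material (α / α), so the period is parallel.

parallel period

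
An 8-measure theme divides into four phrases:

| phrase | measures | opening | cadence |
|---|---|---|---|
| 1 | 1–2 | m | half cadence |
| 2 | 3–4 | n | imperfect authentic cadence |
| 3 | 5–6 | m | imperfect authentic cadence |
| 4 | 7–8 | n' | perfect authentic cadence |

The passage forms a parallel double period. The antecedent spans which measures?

In a double period the four phrases pair into a large antecedent (phrases 1–2, ending imperfect authentic cadence) and a large consequent (phrases 3–4, ending perfect authentic cadence). The antecedent spans mm. 1–4.

measures 1–4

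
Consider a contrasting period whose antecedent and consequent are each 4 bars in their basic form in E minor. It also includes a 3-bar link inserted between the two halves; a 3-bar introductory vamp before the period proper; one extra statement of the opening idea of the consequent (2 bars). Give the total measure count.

16 measures

Basic contrasting period: 4 + 4 = 8 bars.
8 (basic form) + 3 (link) + 3 (introduction) + 2 (extra statement) = 16.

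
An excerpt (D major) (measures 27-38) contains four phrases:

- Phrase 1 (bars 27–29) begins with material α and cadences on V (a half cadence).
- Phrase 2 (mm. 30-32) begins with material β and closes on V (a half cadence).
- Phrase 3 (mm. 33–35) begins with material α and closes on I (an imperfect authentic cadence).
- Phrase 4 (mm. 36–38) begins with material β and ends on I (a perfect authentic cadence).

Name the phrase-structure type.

parallel double period

Four phrases in two halves: the first half (bars 27–32) ends with a half cadence, the second (mm. 33–38) with a perfect authentic cadence — a large antecedent–consequent pair, i.e. a double period.
Phrase 3 begins with the same material as phrase 1, making it parallel.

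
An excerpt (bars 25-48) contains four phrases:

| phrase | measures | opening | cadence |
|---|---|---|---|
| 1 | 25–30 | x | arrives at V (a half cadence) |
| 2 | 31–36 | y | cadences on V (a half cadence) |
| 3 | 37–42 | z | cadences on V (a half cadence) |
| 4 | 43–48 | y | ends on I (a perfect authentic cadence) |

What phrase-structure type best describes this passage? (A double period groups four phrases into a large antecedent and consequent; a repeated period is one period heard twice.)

Four phrases in two halves: the first half (bars 25-36) ends with a half cadence, the second (bars 37–48) with a perfect authentic cadence — a large antecedent–consequent pair, i.e. a double period.
Phrase 3 begins with different material from phrase 1, making it contrasting.

contrasting double period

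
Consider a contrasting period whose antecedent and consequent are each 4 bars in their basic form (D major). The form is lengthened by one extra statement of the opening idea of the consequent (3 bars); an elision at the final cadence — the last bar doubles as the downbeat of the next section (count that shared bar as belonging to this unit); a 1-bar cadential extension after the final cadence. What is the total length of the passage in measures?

Basic contrasting period: 4 + 4 = 8 bars.
8 (basic form) + 3 (extra statement) + 1 (cadential extension) = 12.
The elision shares a bar with the next section but does not change this unit's count.

12 measures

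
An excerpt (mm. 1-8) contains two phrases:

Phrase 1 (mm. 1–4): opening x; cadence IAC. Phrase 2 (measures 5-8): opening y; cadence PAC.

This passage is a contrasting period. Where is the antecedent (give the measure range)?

measures 1–4

The antecedent is the phrase ending with the weaker cadence (imperfect authentic cadence, phrase 1) and the consequent the one ending more conclusively (perfect authentic cadence, phrase 2); the antecedent is bars 1-4.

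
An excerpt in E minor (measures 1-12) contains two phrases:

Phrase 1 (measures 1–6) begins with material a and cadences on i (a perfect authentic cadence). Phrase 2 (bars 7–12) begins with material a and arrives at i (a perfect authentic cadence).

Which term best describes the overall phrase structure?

repeated phrase

Both phrases have the same opening (a) and the same cadence (perfect authentic cadence): the second is a restatement, not a consequent, so this is a repeated phrase rather than a period.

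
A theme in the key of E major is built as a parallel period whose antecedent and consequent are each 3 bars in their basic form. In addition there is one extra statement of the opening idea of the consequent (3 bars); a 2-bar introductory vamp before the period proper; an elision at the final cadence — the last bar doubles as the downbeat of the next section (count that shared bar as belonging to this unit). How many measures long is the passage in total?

11 measures

Basic parallel period: 3 + 3 = 6 bars.
6 (basic form) + 3 (extra statement) + 2 (introduction) = 11.
The elision shares a bar with the next section but does not change this unit's count.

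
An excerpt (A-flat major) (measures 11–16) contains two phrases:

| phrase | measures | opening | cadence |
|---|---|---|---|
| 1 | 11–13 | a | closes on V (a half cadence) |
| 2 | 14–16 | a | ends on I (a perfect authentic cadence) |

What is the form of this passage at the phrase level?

parallel period

Phrase 1 ends with a half cadence (weaker) and phrase 2 with a perfect authentic cadence (stronger): antecedent + consequent = a period.
The two phrases open with the same material (a / a), so the period is parallel.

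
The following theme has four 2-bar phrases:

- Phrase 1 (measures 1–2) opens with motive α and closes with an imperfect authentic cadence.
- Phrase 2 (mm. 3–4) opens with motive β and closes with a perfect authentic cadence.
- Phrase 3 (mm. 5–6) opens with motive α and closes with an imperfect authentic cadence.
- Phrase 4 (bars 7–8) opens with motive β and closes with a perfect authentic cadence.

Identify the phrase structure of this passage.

The cadence pattern IAC–PAC–IAC–PAC is weak–strong twice, and phrases 3–4 restate phrases 1–2: a period heard twice, not a double period (which would end weakly at phrase 2).

repeated period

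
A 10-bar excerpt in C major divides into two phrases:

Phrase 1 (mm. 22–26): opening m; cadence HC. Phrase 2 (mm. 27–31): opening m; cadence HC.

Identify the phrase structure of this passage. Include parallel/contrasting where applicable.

Both phrases have the same opening (m) and the same cadence (half cadence): the second is a restatement, not a consequent, so this is a repeated phrase rather than a period.

repeated phrase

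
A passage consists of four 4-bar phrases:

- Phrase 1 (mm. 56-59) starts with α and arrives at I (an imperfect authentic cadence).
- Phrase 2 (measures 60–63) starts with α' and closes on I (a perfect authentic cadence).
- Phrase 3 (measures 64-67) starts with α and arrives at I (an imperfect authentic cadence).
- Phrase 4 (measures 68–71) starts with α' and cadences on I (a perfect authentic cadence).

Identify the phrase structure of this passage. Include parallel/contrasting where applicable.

repeated period

The cadence pattern IAC–PAC–IAC–PAC is weak–strong twice, and phrases 3–4 restate phrases 1–2: a period heard twice, not a double period (which would end weakly at phrase 2).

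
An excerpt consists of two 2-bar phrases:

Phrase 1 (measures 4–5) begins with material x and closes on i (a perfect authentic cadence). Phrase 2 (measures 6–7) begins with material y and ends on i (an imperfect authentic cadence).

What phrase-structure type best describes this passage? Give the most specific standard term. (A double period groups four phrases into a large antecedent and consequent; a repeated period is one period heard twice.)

The second phrase closes with an imperfect authentic cadence, which is not stronger than the first phrase's perfect authentic cadence; without a weak→strong cadential pair there is no antecedent–consequent relationship, so this is a phrase group rather than a period.

phrase group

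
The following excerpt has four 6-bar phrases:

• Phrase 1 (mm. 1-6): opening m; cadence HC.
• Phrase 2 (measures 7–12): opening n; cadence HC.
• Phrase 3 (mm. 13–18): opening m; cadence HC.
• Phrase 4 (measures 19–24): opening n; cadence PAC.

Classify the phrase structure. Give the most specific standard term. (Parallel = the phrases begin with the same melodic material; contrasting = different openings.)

Four phrases in two halves: the first half (bars 1–12) ends with a half cadence, the second (mm. 13–24) with a perfect authentic cadence — a large antecedent–consequent pair, i.e. a double period.
Phrase 3 begins with the same material as phrase 1, making it parallel.

parallel double period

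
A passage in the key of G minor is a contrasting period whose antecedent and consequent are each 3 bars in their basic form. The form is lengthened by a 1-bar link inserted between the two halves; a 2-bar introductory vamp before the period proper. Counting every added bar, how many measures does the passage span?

Basic contrasting period: 3 + 3 = 6 bars.
6 (basic form) + 1 (link) + 2 (introduction) = 9.

9 measures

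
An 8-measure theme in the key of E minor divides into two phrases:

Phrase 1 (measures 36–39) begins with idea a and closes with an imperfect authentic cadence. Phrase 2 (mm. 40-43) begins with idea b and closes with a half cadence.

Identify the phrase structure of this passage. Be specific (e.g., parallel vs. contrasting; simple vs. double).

phrase group

The second phrase closes with a half cadence, which is not stronger than the first phrase's imperfect authentic cadence; without a weak→strong cadential pair there is no antecedent–consequent relationship, so this is a phrase group rather than a period.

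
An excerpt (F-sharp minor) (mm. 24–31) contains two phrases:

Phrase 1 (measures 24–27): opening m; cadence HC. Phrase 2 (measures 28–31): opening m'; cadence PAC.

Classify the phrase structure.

parallel period

Phrase 1 ends with a half cadence (weaker) and phrase 2 with a perfect authentic cadence (stronger): antecedent + consequent = a period.
The two phrases open with the same material (m / m'), so the period is parallel.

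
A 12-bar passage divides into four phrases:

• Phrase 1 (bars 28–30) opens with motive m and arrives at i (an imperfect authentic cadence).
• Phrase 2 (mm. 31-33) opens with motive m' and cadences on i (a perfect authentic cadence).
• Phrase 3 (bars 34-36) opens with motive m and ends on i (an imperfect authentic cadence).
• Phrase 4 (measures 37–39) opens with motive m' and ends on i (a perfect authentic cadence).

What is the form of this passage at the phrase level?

repeated period

The cadence pattern IAC–PAC–IAC–PAC is weak–strong twice, and phrases 3–4 restate phrases 1–2: a period heard twice, not a double period (which would end weakly at phrase 2).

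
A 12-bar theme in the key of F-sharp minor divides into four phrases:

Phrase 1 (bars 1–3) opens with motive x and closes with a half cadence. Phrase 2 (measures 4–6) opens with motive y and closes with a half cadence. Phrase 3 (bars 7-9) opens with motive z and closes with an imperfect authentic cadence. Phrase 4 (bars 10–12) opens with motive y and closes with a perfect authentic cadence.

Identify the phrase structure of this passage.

Four phrases in two halves: the first half (mm. 1–6) ends with a half cadence, the second (bars 7–12) with a perfect authentic cadence — a large antecedent–consequent pair, i.e. a double period.
Phrase 3 begins with different material from phrase 1, making it contrasting.

contrasting double period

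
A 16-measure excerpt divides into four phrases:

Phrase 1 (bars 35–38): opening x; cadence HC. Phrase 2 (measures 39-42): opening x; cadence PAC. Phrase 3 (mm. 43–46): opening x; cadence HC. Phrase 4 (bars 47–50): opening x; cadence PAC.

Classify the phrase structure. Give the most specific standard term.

repeated period

The cadence pattern HC–PAC–HC–PAC is weak–strong twice, and phrases 3–4 restate phrases 1–2: a period heard twice, not a double period (which would end weakly at phrase 2).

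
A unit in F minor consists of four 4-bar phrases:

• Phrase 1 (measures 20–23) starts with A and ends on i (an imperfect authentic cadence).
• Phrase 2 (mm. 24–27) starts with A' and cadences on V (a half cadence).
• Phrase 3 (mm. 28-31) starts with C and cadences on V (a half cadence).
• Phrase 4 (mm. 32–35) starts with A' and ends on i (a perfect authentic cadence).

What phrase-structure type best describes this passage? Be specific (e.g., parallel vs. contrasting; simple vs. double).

contrasting double period

Four phrases in two halves: the first half (mm. 20–27) ends with a half cadence, the second (mm. 28–35) with a perfect authentic cadence — a large antecedent–consequent pair, i.e. a double period.
Phrase 3 begins with different material from phrase 1, making it contrasting.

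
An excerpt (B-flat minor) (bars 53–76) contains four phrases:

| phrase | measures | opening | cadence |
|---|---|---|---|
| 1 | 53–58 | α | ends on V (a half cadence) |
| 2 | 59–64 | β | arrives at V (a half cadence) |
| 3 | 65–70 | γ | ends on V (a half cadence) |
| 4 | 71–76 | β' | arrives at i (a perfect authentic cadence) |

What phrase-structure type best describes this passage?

Four phrases in two halves: the first half (bars 53–64) ends with a half cadence, the second (bars 65–76) with a perfect authentic cadence — a large antecedent–consequent pair, i.e. a double period.
Phrase 3 begins with different material from phrase 1, making it contrasting.

contrasting double period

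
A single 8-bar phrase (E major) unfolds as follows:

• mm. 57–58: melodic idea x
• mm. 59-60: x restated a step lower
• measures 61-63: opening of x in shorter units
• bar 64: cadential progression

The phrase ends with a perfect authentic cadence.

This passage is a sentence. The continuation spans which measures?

measures 61–64

After the presentation (measures 57-60), the continuation covers the fragmentation through the cadence: bars 61–64.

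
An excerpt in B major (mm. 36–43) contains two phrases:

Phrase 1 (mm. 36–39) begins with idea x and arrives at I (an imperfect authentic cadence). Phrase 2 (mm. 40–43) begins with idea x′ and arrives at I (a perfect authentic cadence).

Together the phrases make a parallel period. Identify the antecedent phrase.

The phrase ending with the weaker cadence (imperfect authentic cadence) is the antecedent; the one ending more conclusively (perfect authentic cadence) is the consequent. The antecedent is phrase 1.

phrase 1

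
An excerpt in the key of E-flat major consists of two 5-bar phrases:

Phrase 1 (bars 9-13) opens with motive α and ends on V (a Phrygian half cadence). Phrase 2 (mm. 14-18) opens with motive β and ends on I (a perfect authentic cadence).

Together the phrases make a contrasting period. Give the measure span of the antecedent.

The phrase ending with the weaker cadence (Phrygian half cadence) is the antecedent; the one ending more conclusively (perfect authentic cadence) is the consequent. The antecedent is measures 9–13.

measures 9–13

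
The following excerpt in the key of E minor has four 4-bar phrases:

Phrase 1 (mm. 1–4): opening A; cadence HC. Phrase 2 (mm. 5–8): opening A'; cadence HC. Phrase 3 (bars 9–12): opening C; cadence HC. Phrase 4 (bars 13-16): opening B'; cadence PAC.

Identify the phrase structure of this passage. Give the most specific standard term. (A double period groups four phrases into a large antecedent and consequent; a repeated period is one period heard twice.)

contrasting double period

Four phrases in two halves: the first half (bars 1–8) ends with a half cadence, the second (mm. 9–16) with a perfect authentic cadence — a large antecedent–consequent pair, i.e. a double period.
Phrase 3 begins with different material from phrase 1, making it contrasting.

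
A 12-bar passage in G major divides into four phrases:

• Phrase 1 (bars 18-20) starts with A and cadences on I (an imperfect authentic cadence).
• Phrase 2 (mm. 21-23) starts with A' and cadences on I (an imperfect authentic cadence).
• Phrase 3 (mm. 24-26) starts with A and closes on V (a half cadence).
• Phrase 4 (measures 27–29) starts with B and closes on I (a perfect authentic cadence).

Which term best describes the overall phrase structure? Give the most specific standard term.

parallel double period

Four phrases in two halves: the first half (mm. 18-23) ends with an imperfect authentic cadence, the second (mm. 24–29) with a perfect authentic cadence — a large antecedent–consequent pair, i.e. a double period.
Phrase 3 begins with the same material as phrase 1, making it parallel.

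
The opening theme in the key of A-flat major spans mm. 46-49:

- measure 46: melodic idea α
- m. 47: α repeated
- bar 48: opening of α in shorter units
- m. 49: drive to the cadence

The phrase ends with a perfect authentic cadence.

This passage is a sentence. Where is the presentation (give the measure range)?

measures 46–47

The presentation of a sentence is the basic idea (measure 46) plus its repetition (m. 47); the presentation is therefore measures 46–47.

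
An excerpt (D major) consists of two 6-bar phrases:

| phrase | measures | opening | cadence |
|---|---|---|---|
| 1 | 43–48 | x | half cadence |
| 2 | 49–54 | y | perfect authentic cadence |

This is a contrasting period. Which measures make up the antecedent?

measures 43–48

The phrase ending with the weaker cadence (half cadence) is the antecedent; the one ending more conclusively (perfect authentic cadence) is the consequent. The antecedent is measures 43–48.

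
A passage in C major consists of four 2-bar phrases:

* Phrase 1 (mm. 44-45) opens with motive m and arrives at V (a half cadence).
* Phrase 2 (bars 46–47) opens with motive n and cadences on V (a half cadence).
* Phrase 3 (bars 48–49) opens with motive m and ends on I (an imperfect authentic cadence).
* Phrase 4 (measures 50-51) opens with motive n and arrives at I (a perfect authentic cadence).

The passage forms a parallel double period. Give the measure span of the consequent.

measures 48–51

In a double period the first pair of phrases (ending half cadence) is the large antecedent and the second pair (ending perfect authentic cadence) is the large consequent; the consequent is measures 48–51.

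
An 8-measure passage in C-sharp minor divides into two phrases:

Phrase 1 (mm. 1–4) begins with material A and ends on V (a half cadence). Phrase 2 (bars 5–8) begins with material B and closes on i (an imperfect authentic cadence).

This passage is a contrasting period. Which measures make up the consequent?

The antecedent is the phrase ending with the weaker cadence (half cadence, phrase 1) and the consequent the one ending more conclusively (imperfect authentic cadence, phrase 2); the consequent is measures 5-8.

measures 5–8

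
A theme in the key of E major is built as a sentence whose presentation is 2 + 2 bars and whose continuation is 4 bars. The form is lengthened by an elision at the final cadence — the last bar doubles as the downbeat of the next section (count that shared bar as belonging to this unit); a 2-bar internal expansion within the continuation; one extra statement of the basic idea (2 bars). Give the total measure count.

12 measures

Basic sentence: 2 + 2 + 4 = 8 bars.
8 (basic form) + 2 (internal expansion) + 2 (extra statement) = 12.
The elision shares a bar with the next section but does not change this unit's count.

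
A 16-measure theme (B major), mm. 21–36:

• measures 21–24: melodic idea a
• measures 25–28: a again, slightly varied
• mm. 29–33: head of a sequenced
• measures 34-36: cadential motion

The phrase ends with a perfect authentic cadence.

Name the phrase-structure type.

sentence

Basic idea (mm. 21-24) + its repetition (mm. 25–28) form the presentation; fragmentation and cadence (mm. 29–36) form the continuation — the 16-bar whole is a sentence.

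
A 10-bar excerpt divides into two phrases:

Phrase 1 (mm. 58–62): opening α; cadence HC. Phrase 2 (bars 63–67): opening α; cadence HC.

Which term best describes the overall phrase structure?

repeated phrase

Both phrases have the same opening (α) and the same cadence (half cadence): the second is a restatement, not a consequent, so this is a repeated phrase rather than a period.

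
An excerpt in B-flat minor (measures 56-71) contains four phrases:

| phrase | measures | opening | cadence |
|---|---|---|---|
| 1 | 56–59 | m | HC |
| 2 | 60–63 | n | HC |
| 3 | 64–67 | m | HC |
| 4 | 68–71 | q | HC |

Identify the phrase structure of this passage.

phrase group

Phrase 4 ends with a half cadence, no stronger than phrase 2's half cadence, so the four phrases do not form a double period; nor do phrases 3–4 duplicate 1–2, so it is not a repeated period. With no phrase reaching a conclusive cadence, the passage is a phrase group.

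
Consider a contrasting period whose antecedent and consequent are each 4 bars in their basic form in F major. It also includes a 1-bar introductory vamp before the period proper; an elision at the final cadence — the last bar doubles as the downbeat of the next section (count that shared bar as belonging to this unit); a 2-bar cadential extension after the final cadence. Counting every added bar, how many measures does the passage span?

Basic contrasting period: 4 + 4 = 8 bars.
8 (basic form) + 1 (introduction) + 2 (cadential extension) = 11.
The elision shares a bar with the next section but does not change this unit's count.

11 measures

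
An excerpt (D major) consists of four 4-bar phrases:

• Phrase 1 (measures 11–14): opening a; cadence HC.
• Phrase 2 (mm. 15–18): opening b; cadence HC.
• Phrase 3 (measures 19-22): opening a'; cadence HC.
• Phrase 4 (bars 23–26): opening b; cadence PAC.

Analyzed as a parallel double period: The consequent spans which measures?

measures 19–26

In a double period the four phrases pair into a large antecedent (phrases 1–2, ending half cadence) and a large consequent (phrases 3–4, ending perfect authentic cadence). The consequent spans mm. 19-26.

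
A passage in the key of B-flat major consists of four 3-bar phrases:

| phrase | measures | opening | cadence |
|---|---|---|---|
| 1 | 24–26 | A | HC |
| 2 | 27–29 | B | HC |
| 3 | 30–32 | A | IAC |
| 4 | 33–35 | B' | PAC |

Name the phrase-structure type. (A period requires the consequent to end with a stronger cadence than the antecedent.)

parallel double period

Four phrases in two halves: the first half (measures 24–29) ends with a half cadence, the second (mm. 30–35) with a perfect authentic cadence — a large antecedent–consequent pair, i.e. a double period.
Phrase 3 begins with the same material as phrase 1, making it parallel.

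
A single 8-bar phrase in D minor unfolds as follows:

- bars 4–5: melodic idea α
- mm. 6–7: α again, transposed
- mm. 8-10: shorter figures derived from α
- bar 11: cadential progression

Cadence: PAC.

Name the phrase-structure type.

Basic idea (bars 4-5) + its repetition (mm. 6–7) form the presentation; fragmentation and cadence (mm. 8-11) form the continuation — the 8-bar whole is a sentence.

sentence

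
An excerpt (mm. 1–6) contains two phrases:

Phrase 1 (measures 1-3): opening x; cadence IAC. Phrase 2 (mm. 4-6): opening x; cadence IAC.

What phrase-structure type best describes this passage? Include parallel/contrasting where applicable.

Both phrases have the same opening (x) and the same cadence (imperfect authentic cadence): the second is a restatement, not a consequent, so this is a repeated phrase rather than a period.

repeated phrase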